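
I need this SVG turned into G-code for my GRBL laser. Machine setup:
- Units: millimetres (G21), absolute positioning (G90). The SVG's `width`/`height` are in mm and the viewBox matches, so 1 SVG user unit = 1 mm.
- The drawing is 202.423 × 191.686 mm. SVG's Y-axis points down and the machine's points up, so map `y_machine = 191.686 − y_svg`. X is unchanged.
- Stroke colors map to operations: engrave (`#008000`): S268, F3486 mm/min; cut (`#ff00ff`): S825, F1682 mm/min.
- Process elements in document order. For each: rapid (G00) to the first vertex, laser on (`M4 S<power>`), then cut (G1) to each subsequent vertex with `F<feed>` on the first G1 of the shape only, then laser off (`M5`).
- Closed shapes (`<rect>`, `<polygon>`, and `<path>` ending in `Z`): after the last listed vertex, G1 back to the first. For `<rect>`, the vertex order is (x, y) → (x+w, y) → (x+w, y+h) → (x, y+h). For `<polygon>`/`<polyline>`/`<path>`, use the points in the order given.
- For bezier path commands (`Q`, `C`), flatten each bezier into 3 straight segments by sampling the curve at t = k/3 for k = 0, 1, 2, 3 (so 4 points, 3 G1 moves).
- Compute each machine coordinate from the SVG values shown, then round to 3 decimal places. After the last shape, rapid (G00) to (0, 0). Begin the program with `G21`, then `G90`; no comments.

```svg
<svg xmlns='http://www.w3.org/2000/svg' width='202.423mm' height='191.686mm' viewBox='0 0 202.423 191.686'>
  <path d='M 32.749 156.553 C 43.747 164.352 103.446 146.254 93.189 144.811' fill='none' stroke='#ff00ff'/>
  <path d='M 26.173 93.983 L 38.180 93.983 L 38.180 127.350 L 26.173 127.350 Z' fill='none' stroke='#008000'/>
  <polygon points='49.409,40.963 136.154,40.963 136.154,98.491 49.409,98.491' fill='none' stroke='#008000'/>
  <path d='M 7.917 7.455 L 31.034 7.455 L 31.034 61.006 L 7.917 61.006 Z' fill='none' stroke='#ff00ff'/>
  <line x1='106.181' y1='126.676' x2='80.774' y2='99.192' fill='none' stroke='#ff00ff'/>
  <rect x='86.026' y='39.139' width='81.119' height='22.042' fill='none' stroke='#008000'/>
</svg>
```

G21
G90
G00 X32.749 Y35.133
M4 S825
G1 X55.586 Y34.390 F1682
G1 X84.522 Y41.456
G1 X93.189 Y46.875
M5
G00 X26.173 Y97.703
M4 S268
G1 X38.180 Y97.703 F3486
G1 X38.180 Y64.336
G1 X26.173 Y64.336
G1 X26.173 Y97.703
M5
G00 X49.409 Y150.723
M4 S268
G1 X136.154 Y150.723 F3486
G1 X136.154 Y93.195
G1 X49.409 Y93.195
G1 X49.409 Y150.723
M5
G00 X7.917 Y184.231
M4 S825
G1 X31.034 Y184.231 F1682
G1 X31.034 Y130.680
G1 X7.917 Y130.680
G1 X7.917 Y184.231
M5
G00 X106.181 Y65.010
M4 S825
G1 X80.774 Y92.494 F1682
M5
G00 X86.026 Y152.547
M4 S268
G1 X167.145 Y152.547 F3486
G1 X167.145 Y130.505
G1 X86.026 Y130.505
G1 X86.026 Y152.547
M5
G00 X0.000 Y0.000

Since the viewBox matches the mm dimensions, user units are millimetres directly. The only transform is the Y-flip y_m = 191.686 − y_svg.

Shape 1 is a cubic bezier drawn with `<path>`. Its stroke #ff00ff means cut at S825, F1682. After flipping Y the toolpath is (32.749,35.133) → (55.586,34.390) → (84.522,41.456) → (93.189,46.875).

Shape 2 is a rectangle drawn with `<path>`. Its stroke #008000 means engrave at S268, F3486. After flipping Y the toolpath is (26.173,97.703) → (38.180,97.703) → (38.180,64.336) → (26.173,64.336) → (26.173,97.703), returning to the start.

Shape 3 is a rectangle drawn with `<polygon>`. Its stroke #008000 means engrave at S268, F3486. After flipping Y the toolpath is (49.409,150.723) → (136.154,150.723) → (136.154,93.195) → (49.409,93.195) → (49.409,150.723), returning to the start.

Shape 4 is a rectangle drawn with `<path>`. Its stroke #ff00ff means cut at S825, F1682. After flipping Y the toolpath is (7.917,184.231) → (31.034,184.231) → (31.034,130.680) → (7.917,130.680) → (7.917,184.231), returning to the start.

Shape 5 is a line segment drawn with `<line>`. Its stroke #ff00ff means cut at S825, F1682. After flipping Y the toolpath is (106.181,65.010) → (80.774,92.494).

Shape 6 is a rectangle drawn with `<rect>`. Its stroke #008000 means engrave at S268, F3486. After flipping Y the toolpath is (86.026,152.547) → (167.145,152.547) → (167.145,130.505) → (86.026,130.505) → (86.026,152.547), returning to the start.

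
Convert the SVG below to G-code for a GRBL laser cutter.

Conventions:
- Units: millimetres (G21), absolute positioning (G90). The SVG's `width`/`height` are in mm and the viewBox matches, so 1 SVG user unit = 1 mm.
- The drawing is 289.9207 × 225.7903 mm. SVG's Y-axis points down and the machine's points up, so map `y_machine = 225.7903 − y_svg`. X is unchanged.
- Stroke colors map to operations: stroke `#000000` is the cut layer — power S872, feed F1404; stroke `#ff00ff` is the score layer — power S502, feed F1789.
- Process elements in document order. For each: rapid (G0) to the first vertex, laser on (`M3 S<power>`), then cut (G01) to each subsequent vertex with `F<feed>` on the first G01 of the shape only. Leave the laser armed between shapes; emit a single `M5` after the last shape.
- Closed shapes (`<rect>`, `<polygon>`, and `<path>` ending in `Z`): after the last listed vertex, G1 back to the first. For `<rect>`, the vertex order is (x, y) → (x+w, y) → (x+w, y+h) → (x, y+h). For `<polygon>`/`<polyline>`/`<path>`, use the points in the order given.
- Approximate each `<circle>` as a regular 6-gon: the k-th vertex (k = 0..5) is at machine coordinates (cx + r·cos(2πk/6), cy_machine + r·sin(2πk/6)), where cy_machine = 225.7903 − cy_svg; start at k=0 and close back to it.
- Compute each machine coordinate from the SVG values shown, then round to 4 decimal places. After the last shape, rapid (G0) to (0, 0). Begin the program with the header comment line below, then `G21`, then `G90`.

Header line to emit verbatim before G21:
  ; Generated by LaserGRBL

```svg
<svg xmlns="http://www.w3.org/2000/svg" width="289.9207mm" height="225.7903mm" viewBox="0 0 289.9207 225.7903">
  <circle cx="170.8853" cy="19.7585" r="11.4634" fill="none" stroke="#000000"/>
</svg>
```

Since the viewBox matches the mm dimensions, user units are millimetres directly. The only transform is the Y-flip y_m = 225.7903 − y_svg.

Shape 1 is a circle drawn with `<circle>`. Its stroke #000000 means cut at S872, F1404. After flipping Y the toolpath is (182.3487,206.0318) → (176.6170,215.9594) → (165.1536,215.9594) → (159.4219,206.0318) → (165.1536,196.1042) → (176.6170,196.1042) → (182.3487,206.0318), returning to the start.

; Generated by LaserGRBL
G21
G90
G0 X182.3487 Y206.0318
M3 S872
G01 X176.6170 Y215.9594 F1404
G01 X165.1536 Y215.9594
G01 X159.4219 Y206.0318
G01 X165.1536 Y196.1042
G01 X176.6170 Y196.1042
G01 X182.3487 Y206.0318
M5
G0 X0.0000 Y0.0000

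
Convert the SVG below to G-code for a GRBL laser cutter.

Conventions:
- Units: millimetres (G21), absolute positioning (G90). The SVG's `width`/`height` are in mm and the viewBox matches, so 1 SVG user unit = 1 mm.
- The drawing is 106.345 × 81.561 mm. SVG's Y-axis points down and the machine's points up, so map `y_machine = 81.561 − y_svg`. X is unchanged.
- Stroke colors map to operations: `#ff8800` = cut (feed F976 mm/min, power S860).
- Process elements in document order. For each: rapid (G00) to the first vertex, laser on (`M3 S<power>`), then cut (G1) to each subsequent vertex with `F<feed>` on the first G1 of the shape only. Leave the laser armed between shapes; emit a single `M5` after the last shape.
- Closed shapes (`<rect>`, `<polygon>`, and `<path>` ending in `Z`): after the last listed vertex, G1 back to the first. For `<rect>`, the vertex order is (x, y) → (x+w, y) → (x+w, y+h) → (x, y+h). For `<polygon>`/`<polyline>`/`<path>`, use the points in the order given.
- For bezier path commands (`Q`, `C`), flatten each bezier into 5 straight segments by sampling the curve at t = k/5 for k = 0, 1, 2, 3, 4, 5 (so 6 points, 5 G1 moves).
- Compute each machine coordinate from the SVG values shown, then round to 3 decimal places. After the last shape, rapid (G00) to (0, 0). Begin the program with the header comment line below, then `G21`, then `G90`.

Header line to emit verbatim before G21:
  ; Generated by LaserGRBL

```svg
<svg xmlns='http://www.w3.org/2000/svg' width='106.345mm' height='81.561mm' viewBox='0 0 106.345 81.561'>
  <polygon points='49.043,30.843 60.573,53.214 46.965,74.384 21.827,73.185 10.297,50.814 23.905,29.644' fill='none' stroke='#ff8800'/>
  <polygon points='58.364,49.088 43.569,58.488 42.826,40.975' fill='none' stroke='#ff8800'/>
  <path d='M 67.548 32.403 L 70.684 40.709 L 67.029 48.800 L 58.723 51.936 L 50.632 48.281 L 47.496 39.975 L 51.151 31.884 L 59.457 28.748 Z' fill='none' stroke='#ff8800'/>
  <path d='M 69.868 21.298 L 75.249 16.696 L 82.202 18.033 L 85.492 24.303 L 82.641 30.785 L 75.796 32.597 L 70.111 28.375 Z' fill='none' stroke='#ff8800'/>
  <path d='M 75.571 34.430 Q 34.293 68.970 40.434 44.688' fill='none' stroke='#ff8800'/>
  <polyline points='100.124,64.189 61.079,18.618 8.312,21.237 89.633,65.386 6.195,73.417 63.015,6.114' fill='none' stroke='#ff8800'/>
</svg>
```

; Generated by LaserGRBL
G21
G90
G00 X49.043 Y50.718
M3 S860
G1 X60.573 Y28.347 F976
G1 X46.965 Y7.177
G1 X21.827 Y8.376
G1 X10.297 Y30.747
G1 X23.905 Y51.917
G1 X49.043 Y50.718
G00 X58.364 Y32.473
M3 S860
G1 X43.569 Y23.073 F976
G1 X42.826 Y40.586
G1 X58.364 Y32.473
G00 X67.548 Y49.158
M3 S860
G1 X70.684 Y40.852 F976
G1 X67.029 Y32.761
G1 X58.723 Y29.625
G1 X50.632 Y33.280
G1 X47.496 Y41.586
G1 X51.151 Y49.677
G1 X59.457 Y52.813
G1 X67.548 Y49.158
G00 X69.868 Y60.263
M3 S860
G1 X75.249 Y64.865 F976
G1 X82.202 Y63.528
G1 X85.492 Y57.258
G1 X82.641 Y50.776
G1 X75.796 Y48.964
G1 X70.111 Y53.186
G1 X69.868 Y60.263
G00 X75.571 Y47.131
M3 S860
G1 X60.957 Y35.668 F976
G1 X50.136 Y28.911
G1 X43.108 Y26.859
G1 X39.874 Y29.513
G1 X40.434 Y36.873
G00 X100.124 Y17.372
M3 S860
G1 X61.079 Y62.943 F976
G1 X8.312 Y60.324
G1 X89.633 Y16.175
G1 X6.195 Y8.144
G1 X63.015 Y75.447
M5
G00 X0.000 Y0.000

Since the viewBox matches the mm dimensions, user units are millimetres directly. The only transform is the Y-flip y_m = 81.561 − y_svg.

Shape 1 is a regular polygon drawn with `<polygon>`. Its stroke #ff8800 means cut at S860, F976. After flipping Y the toolpath is (49.043,50.718) → (60.573,28.347) → (46.965,7.177) → (21.827,8.376) → (10.297,30.747) → (23.905,51.917) → (49.043,50.718), returning to the start.

Shape 2 is a regular polygon drawn with `<polygon>`. Its stroke #ff8800 means cut at S860, F976. After flipping Y the toolpath is (58.364,32.473) → (43.569,23.073) → (42.826,40.586) → (58.364,32.473), returning to the start.

Shape 3 is a regular polygon drawn with `<path>`. Its stroke #ff8800 means cut at S860, F976. After flipping Y the toolpath is (67.548,49.158) → (70.684,40.852) → (67.029,32.761) → (58.723,29.625) → (50.632,33.280) → (47.496,41.586) → (51.151,49.677) → (59.457,52.813) → (67.548,49.158), returning to the start.

Shape 4 is a regular polygon drawn with `<path>`. Its stroke #ff8800 means cut at S860, F976. After flipping Y the toolpath is (69.868,60.263) → (75.249,64.865) → (82.202,63.528) → (85.492,57.258) → (82.641,50.776) → (75.796,48.964) → (70.111,53.186) → (69.868,60.263), returning to the start.

Shape 5 is a quadratic bezier drawn with `<path>`. Its stroke #ff8800 means cut at S860, F976. After flipping Y the toolpath is (75.571,47.131) → (60.957,35.668) → (50.136,28.911) → (43.108,26.859) → (39.874,29.513) → (40.434,36.873).

Shape 6 is a open polyline drawn with `<polyline>`. Its stroke #ff8800 means cut at S860, F976. After flipping Y the toolpath is (100.124,17.372) → (61.079,62.943) → (8.312,60.324) → (89.633,16.175) → (6.195,8.144) → (63.015,75.447).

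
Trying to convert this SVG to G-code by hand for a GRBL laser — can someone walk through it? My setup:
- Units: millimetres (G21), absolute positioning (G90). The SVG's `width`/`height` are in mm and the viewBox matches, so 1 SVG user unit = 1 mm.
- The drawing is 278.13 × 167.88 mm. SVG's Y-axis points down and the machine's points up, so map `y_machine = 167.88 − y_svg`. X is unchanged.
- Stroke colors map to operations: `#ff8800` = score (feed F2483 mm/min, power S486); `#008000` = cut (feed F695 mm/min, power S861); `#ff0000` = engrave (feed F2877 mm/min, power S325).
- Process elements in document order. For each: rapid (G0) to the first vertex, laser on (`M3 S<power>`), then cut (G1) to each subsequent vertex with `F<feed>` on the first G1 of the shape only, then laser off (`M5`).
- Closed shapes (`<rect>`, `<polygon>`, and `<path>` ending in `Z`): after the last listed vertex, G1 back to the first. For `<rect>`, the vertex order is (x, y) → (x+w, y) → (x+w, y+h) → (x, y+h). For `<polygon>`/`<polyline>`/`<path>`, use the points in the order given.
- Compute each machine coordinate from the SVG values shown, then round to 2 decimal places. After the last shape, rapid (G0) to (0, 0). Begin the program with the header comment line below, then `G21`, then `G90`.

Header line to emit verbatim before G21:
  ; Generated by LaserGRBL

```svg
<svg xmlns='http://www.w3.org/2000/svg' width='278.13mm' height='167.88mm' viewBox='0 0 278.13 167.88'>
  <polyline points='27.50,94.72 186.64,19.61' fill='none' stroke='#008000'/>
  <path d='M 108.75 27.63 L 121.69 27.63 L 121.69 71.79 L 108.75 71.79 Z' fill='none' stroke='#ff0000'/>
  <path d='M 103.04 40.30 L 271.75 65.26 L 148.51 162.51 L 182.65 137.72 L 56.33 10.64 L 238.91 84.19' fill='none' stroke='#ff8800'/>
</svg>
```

1 u = 1 mm; y_m = 167.88 − y.

[1] `<polyline>` line segment, #008000→cut S861 F695: (27.50,73.16) → (186.64,148.27)

[2] `<path>` rectangle, #ff0000→engrave S325 F2877: (108.75,140.25) → (121.69,140.25) → (121.69,96.09) → (108.75,96.09) → (108.75,140.25) (closed)

[3] `<path>` open polyline, #ff8800→score S486 F2483: (103.04,127.58) → (271.75,102.62) → (148.51,5.37) → (182.65,30.16) → (56.33,157.24) → (238.91,83.69)

; Generated by LaserGRBL
G21
G90
G0 X27.50 Y73.16
M3 S861
G1 X186.64 Y148.27 F695
M5
G0 X108.75 Y140.25
M3 S325
G1 X121.69 Y140.25 F2877
G1 X121.69 Y96.09
G1 X108.75 Y96.09
G1 X108.75 Y140.25
M5
G0 X103.04 Y127.58
M3 S486
G1 X271.75 Y102.62 F2483
G1 X148.51 Y5.37
G1 X182.65 Y30.16
G1 X56.33 Y157.24
G1 X238.91 Y83.69
M5
G0 X0.00 Y0.00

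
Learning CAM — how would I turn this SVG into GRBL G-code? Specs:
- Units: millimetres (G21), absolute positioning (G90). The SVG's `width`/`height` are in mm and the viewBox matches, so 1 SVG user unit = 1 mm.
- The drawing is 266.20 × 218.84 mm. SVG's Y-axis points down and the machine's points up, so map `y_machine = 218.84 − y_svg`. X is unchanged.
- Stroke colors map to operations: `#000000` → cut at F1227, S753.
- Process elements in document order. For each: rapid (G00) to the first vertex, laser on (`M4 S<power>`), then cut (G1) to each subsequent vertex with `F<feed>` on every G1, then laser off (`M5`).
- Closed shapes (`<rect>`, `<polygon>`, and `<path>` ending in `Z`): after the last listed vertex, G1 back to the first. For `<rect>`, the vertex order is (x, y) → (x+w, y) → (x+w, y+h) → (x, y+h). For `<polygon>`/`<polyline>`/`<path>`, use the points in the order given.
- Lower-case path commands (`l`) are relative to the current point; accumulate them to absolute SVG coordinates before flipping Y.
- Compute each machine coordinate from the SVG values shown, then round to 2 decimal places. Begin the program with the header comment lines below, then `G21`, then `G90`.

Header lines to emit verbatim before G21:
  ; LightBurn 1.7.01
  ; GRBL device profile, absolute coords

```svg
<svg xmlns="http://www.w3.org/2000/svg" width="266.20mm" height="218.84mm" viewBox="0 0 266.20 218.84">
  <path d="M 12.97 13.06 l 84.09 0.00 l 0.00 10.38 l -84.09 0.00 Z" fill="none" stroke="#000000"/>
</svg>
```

viewBox `0 0 266.20 218.84` with mm width/height → 1 unit = 1 mm. Flip: y_m = 218.84 − y_svg.

**Shape 1** — `<path>` rectangle, stroke `#000000` → cut (S753, F1227). Machine vertices: (12.97,205.78) → (97.06,205.78) → (97.06,195.40) → (12.97,195.40) → (12.97,205.78). Closed: final G1 returns to the first vertex.

; LightBurn 1.7.01
; GRBL device profile, absolute coords
G21
G90
G00 X12.97 Y205.78
M4 S753
G1 X97.06 Y205.78 F1227
G1 X97.06 Y195.40 F1227
G1 X12.97 Y195.40 F1227
G1 X12.97 Y205.78 F1227
M5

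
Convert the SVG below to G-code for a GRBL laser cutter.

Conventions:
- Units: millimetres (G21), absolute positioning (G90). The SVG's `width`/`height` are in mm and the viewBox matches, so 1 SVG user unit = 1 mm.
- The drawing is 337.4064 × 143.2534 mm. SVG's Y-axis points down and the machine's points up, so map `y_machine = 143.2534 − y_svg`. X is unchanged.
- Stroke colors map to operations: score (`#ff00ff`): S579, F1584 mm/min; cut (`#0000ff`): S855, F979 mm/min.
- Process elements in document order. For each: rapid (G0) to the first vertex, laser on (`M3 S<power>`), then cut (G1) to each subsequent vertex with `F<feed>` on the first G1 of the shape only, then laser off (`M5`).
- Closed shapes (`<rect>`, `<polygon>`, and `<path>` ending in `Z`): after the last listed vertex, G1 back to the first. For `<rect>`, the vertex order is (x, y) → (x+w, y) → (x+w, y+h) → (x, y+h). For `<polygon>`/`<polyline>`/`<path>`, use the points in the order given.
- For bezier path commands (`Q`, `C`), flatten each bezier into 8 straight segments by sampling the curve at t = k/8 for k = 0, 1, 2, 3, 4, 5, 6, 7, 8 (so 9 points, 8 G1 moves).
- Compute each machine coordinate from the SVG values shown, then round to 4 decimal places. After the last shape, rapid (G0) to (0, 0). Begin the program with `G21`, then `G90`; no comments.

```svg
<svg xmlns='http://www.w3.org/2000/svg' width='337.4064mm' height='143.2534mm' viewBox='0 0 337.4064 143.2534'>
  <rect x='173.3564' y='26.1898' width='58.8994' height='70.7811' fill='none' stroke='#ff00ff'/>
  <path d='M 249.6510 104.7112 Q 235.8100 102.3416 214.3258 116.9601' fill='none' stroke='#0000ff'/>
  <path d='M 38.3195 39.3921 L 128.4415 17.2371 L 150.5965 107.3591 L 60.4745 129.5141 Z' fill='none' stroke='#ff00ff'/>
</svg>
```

G21
G90
G0 X173.3564 Y117.0636
M3 S579
G1 X232.2558 Y117.0636 F1584
G1 X232.2558 Y46.2825
G1 X173.3564 Y46.2825
G1 X173.3564 Y117.0636
M5
G0 X249.6510 Y38.5422
M3 S855
G1 X246.0713 Y38.8692 F979
G1 X242.2528 Y38.6652
G1 X238.1954 Y37.9304
G1 X233.8992 Y36.6648
G1 X229.3641 Y34.8682
G1 X224.5902 Y32.5408
G1 X219.5774 Y29.6825
G1 X214.3258 Y26.2933
M5
G0 X38.3195 Y103.8613
M3 S579
G1 X128.4415 Y126.0163 F1584
G1 X150.5965 Y35.8943
G1 X60.4745 Y13.7393
G1 X38.3195 Y103.8613
M5
G0 X0.0000 Y0.0000

Since the viewBox matches the mm dimensions, user units are millimetres directly. The only transform is the Y-flip y_m = 143.2534 − y_svg.

Shape 1 is a rectangle drawn with `<rect>`. Its stroke #ff00ff means score at S579, F1584. After flipping Y the toolpath is (173.3564,117.0636) → (232.2558,117.0636) → (232.2558,46.2825) → (173.3564,46.2825) → (173.3564,117.0636), returning to the start.

Shape 2 is a quadratic bezier drawn with `<path>`. Its stroke #0000ff means cut at S855, F979. After flipping Y the toolpath is (249.6510,38.5422) → (246.0713,38.8692) → (242.2528,38.6652) → (238.1954,37.9304) → (233.8992,36.6648) → (229.3641,34.8682) → (224.5902,32.5408) → (219.5774,29.6825) → (214.3258,26.2933).

Shape 3 is a regular polygon drawn with `<path>`. Its stroke #ff00ff means score at S579, F1584. After flipping Y the toolpath is (38.3195,103.8613) → (128.4415,126.0163) → (150.5965,35.8943) → (60.4745,13.7393) → (38.3195,103.8613), returning to the start.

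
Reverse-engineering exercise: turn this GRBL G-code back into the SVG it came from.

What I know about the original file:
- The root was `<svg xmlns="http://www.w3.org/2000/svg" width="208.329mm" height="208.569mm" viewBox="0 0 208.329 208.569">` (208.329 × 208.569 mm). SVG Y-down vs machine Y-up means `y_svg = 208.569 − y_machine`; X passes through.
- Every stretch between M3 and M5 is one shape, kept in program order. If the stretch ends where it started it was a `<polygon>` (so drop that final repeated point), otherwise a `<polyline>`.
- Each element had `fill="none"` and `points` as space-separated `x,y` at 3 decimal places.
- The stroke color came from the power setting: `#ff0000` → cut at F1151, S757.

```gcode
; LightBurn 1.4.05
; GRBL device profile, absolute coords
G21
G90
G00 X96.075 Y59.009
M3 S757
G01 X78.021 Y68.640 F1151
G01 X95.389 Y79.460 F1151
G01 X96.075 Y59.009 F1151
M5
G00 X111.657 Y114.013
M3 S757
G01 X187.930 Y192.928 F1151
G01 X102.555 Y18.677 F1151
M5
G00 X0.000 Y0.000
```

Machine Y-up, SVG Y-down with viewBox height 208.569, so y_svg = 208.569 − y_machine; X carries over. Every run uses S757, so all elements get stroke `#ff0000` (cut).

Run 1: The run returns to its start, so emit a `<polygon>` with points (Y-flipped): 96.075,149.560 78.021,139.929 95.389,129.109.

Run 2: The run is open, so emit a `<polyline>` with points (Y-flipped): 111.657,94.556 187.930,15.641 102.555,189.892.

<svg xmlns="http://www.w3.org/2000/svg" width="208.329mm" height="208.569mm" viewBox="0 0 208.329 208.569">
  <polygon points="96.075,149.560 78.021,139.929 95.389,129.109" fill="none" stroke="#ff0000"/>
  <polyline points="111.657,94.556 187.930,15.641 102.555,189.892" fill="none" stroke="#ff0000"/>
</svg>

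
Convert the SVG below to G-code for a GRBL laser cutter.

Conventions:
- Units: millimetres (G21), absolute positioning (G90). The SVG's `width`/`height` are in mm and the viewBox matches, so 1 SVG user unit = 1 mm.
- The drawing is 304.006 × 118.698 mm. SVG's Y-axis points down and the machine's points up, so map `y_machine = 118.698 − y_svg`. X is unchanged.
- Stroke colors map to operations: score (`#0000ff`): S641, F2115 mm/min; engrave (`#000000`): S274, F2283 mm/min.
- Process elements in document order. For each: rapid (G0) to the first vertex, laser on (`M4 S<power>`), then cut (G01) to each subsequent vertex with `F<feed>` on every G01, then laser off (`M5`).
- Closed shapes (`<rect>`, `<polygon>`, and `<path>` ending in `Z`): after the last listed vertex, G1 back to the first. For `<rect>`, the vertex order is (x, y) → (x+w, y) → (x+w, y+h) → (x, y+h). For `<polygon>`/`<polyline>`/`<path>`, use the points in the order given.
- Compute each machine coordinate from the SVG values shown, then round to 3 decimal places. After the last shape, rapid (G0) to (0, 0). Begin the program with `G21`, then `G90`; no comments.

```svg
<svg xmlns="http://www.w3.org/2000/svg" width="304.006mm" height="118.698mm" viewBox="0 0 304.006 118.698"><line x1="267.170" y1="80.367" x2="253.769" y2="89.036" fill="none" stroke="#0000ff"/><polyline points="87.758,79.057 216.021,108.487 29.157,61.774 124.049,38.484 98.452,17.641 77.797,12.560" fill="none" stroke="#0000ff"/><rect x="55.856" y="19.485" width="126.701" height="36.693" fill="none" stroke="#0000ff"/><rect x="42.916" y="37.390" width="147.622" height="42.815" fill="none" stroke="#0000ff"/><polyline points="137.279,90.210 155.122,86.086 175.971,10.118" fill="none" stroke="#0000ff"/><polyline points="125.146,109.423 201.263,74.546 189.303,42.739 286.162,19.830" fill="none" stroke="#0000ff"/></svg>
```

viewBox `0 0 304.006 118.698` with mm width/height → 1 unit = 1 mm. Flip: y_m = 118.698 − y_svg.

**Shape 1** — `<line>` line segment, stroke `#0000ff` → score (S641, F2115). Machine vertices: (267.170,38.331) → (253.769,29.662). Open path.

**Shape 2** — `<polyline>` open polyline, stroke `#0000ff` → score (S641, F2115). Machine vertices: (87.758,39.641) → (216.021,10.211) → (29.157,56.924) → (124.049,80.214) → (98.452,101.057) → (77.797,106.138). Open path.

**Shape 3** — `<rect>` rectangle, stroke `#0000ff` → score (S641, F2115). Machine vertices: (55.856,99.213) → (182.557,99.213) → (182.557,62.520) → (55.856,62.520) → (55.856,99.213). Closed: final G1 returns to the first vertex.

**Shape 4** — `<rect>` rectangle, stroke `#0000ff` → score (S641, F2115). Machine vertices: (42.916,81.308) → (190.538,81.308) → (190.538,38.493) → (42.916,38.493) → (42.916,81.308). Closed: final G1 returns to the first vertex.

**Shape 5** — `<polyline>` open polyline, stroke `#0000ff` → score (S641, F2115). Machine vertices: (137.279,28.488) → (155.122,32.612) → (175.971,108.580). Open path.

**Shape 6** — `<polyline>` open polyline, stroke `#0000ff` → score (S641, F2115). Machine vertices: (125.146,9.275) → (201.263,44.152) → (189.303,75.959) → (286.162,98.868). Open path.

G21
G90
G0 X267.170 Y38.331
M4 S641
G01 X253.769 Y29.662 F2115
M5
G0 X87.758 Y39.641
M4 S641
G01 X216.021 Y10.211 F2115
G01 X29.157 Y56.924 F2115
G01 X124.049 Y80.214 F2115
G01 X98.452 Y101.057 F2115
G01 X77.797 Y106.138 F2115
M5
G0 X55.856 Y99.213
M4 S641
G01 X182.557 Y99.213 F2115
G01 X182.557 Y62.520 F2115
G01 X55.856 Y62.520 F2115
G01 X55.856 Y99.213 F2115
M5
G0 X42.916 Y81.308
M4 S641
G01 X190.538 Y81.308 F2115
G01 X190.538 Y38.493 F2115
G01 X42.916 Y38.493 F2115
G01 X42.916 Y81.308 F2115
M5
G0 X137.279 Y28.488
M4 S641
G01 X155.122 Y32.612 F2115
G01 X175.971 Y108.580 F2115
M5
G0 X125.146 Y9.275
M4 S641
G01 X201.263 Y44.152 F2115
G01 X189.303 Y75.959 F2115
G01 X286.162 Y98.868 F2115
M5
G0 X0.000 Y0.000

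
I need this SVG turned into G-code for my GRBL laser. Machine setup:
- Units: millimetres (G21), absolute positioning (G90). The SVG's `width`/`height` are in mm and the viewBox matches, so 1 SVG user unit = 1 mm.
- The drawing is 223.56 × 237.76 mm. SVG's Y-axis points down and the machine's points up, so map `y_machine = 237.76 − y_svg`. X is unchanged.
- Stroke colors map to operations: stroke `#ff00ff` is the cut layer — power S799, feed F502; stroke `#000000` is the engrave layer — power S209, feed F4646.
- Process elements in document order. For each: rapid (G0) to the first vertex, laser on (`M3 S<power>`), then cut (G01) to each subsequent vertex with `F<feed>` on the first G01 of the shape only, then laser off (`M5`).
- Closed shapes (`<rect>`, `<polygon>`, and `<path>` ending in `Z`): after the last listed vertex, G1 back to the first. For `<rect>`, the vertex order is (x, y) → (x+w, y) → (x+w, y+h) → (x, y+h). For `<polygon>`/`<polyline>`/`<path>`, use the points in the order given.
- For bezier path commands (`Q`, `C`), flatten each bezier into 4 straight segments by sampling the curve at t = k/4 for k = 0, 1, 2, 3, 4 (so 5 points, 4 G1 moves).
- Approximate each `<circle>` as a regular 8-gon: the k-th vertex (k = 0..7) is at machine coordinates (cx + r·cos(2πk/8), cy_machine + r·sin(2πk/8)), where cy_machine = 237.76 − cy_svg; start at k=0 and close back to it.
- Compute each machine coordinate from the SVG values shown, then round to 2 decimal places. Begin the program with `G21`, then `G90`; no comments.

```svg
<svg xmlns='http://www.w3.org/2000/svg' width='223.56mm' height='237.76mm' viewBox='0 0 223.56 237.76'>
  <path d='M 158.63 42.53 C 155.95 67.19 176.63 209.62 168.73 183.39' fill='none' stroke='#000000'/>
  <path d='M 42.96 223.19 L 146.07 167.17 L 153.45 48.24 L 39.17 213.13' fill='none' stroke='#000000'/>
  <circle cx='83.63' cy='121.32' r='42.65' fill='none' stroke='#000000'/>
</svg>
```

G21
G90
G0 X158.63 Y195.23
M3 S209
G01 X160.19 Y159.13 F4646
G01 X165.64 Y105.72
G01 X170.11 Y61.85
G01 X168.73 Y54.37
M5
G0 X42.96 Y14.57
M3 S209
G01 X146.07 Y70.59 F4646
G01 X153.45 Y189.52
G01 X39.17 Y24.63
M5
G0 X126.28 Y116.44
M3 S209
G01 X113.79 Y146.60 F4646
G01 X83.63 Y159.09
G01 X53.47 Y146.60
G01 X40.98 Y116.44
G01 X53.47 Y86.28
G01 X83.63 Y73.79
G01 X113.79 Y86.28
G01 X126.28 Y116.44
M5

1 u = 1 mm; y_m = 237.76 − y.

[1] `<path>` cubic bezier, #000000→engrave S209 F4646: (158.63,195.23) → (160.19,159.13) → (165.64,105.72) → (170.11,61.85) → (168.73,54.37)

[2] `<path>` open polyline, #000000→engrave S209 F4646: (42.96,14.57) → (146.07,70.59) → (153.45,189.52) → (39.17,24.63)

[3] `<circle>` circle, #000000→engrave S209 F4646: (126.28,116.44) → (113.79,146.60) → (83.63,159.09) → (53.47,146.60) → (40.98,116.44) → (53.47,86.28) → (83.63,73.79) → (113.79,86.28) → (126.28,116.44) (closed)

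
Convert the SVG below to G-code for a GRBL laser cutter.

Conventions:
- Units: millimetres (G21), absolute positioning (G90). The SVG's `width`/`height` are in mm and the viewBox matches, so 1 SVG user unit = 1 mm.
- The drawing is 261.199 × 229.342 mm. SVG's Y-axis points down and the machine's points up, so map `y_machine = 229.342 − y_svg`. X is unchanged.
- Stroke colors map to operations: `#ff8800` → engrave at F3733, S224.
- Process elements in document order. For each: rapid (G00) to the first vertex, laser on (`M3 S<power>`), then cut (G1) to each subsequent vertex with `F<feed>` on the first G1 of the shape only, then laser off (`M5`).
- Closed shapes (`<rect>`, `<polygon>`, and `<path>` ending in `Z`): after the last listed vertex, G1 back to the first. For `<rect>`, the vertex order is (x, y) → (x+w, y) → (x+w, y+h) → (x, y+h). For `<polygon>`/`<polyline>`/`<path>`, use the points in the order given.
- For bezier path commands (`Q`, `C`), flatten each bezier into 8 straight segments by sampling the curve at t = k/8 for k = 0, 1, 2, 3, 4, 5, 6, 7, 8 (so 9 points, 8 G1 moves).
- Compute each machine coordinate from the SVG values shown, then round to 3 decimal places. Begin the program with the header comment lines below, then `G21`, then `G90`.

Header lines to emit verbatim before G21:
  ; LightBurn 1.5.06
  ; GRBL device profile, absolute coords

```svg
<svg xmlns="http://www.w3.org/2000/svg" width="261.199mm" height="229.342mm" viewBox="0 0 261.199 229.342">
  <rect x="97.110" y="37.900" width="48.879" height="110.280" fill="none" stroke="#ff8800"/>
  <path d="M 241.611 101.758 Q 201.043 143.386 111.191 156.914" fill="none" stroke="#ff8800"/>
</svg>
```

; LightBurn 1.5.06
; GRBL device profile, absolute coords
G21
G90
G00 X97.110 Y191.442
M3 S224
G1 X145.989 Y191.442 F3733
G1 X145.989 Y81.162
G1 X97.110 Y81.162
G1 X97.110 Y191.442
M5
G00 X241.611 Y127.584
M3 S224
G1 X230.699 Y117.616 F3733
G1 X218.247 Y108.526
G1 X204.254 Y100.315
G1 X188.722 Y92.981
G1 X171.649 Y86.526
G1 X153.037 Y80.948
G1 X132.884 Y76.249
G1 X111.191 Y72.428
M5

1 u = 1 mm; y_m = 229.342 − y.

[1] `<rect>` rectangle, #ff8800→engrave S224 F3733: (97.110,191.442) → (145.989,191.442) → (145.989,81.162) → (97.110,81.162) → (97.110,191.442) (closed)

[2] `<path>` quadratic bezier, #ff8800→engrave S224 F3733: (241.611,127.584) → (230.699,117.616) → (218.247,108.526) → (204.254,100.315) → (188.722,92.981) → (171.649,86.526) → (153.037,80.948) → (132.884,76.249) → (111.191,72.428)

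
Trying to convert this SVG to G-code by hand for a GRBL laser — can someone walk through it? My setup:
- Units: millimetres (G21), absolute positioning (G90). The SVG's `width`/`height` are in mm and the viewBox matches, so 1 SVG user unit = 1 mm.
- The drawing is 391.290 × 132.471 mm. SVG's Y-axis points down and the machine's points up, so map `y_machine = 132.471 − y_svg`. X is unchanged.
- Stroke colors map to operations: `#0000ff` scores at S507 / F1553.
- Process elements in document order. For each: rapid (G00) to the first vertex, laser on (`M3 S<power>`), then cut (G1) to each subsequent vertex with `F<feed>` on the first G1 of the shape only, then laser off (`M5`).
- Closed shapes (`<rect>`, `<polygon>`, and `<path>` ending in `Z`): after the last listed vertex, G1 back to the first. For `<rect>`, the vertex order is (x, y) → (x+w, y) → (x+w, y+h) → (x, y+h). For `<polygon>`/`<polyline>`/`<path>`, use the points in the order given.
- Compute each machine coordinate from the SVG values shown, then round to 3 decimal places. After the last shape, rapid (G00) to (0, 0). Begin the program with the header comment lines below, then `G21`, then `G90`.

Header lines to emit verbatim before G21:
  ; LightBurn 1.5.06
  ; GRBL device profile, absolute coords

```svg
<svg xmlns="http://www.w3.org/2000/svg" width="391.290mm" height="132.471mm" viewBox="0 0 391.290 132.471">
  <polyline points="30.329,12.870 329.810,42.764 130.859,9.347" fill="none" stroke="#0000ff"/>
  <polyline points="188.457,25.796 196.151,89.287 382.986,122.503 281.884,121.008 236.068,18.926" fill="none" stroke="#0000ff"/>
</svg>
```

Since the viewBox matches the mm dimensions, user units are millimetres directly. The only transform is the Y-flip y_m = 132.471 − y_svg.

Shape 1 is a open polyline drawn with `<polyline>`. Its stroke #0000ff means score at S507, F1553. After flipping Y the toolpath is (30.329,119.601) → (329.810,89.707) → (130.859,123.124).

Shape 2 is a open polyline drawn with `<polyline>`. Its stroke #0000ff means score at S507, F1553. After flipping Y the toolpath is (188.457,106.675) → (196.151,43.184) → (382.986,9.968) → (281.884,11.463) → (236.068,113.545).

; LightBurn 1.5.06
; GRBL device profile, absolute coords
G21
G90
G00 X30.329 Y119.601
M3 S507
G1 X329.810 Y89.707 F1553
G1 X130.859 Y123.124
M5
G00 X188.457 Y106.675
M3 S507
G1 X196.151 Y43.184 F1553
G1 X382.986 Y9.968
G1 X281.884 Y11.463
G1 X236.068 Y113.545
M5
G00 X0.000 Y0.000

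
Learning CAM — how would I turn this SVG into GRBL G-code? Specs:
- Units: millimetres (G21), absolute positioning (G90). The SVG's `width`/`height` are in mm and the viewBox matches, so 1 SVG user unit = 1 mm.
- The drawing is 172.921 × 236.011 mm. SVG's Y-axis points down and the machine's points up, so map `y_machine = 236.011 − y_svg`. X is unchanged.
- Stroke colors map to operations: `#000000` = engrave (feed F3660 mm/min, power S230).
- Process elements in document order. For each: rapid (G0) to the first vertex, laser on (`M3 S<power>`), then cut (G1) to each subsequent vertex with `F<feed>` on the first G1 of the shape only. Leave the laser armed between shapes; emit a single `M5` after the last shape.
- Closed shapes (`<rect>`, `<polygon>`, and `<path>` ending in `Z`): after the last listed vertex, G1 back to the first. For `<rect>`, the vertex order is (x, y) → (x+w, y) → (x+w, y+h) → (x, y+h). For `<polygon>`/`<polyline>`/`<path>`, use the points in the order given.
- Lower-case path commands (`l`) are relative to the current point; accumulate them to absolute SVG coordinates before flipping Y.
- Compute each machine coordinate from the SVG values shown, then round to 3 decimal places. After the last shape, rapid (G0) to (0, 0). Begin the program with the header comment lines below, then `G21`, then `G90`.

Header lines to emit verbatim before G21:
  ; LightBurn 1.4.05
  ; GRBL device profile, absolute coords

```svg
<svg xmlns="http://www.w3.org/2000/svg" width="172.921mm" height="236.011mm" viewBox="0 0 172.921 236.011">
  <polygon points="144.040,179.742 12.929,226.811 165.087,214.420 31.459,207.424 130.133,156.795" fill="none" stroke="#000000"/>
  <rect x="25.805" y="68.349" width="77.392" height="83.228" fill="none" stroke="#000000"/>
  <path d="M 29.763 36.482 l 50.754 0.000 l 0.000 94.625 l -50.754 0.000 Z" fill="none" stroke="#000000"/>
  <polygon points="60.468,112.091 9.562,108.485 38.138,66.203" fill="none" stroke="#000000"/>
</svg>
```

; LightBurn 1.4.05
; GRBL device profile, absolute coords
G21
G90
G0 X144.040 Y56.269
M3 S230
G1 X12.929 Y9.200 F3660
G1 X165.087 Y21.591
G1 X31.459 Y28.587
G1 X130.133 Y79.216
G1 X144.040 Y56.269
G0 X25.805 Y167.662
M3 S230
G1 X103.197 Y167.662 F3660
G1 X103.197 Y84.434
G1 X25.805 Y84.434
G1 X25.805 Y167.662
G0 X29.763 Y199.529
M3 S230
G1 X80.517 Y199.529 F3660
G1 X80.517 Y104.904
G1 X29.763 Y104.904
G1 X29.763 Y199.529
G0 X60.468 Y123.920
M3 S230
G1 X9.562 Y127.526 F3660
G1 X38.138 Y169.808
G1 X60.468 Y123.920
M5
G0 X0.000 Y0.000

viewBox `0 0 172.921 236.011` with mm width/height → 1 unit = 1 mm. Flip: y_m = 236.011 − y_svg.

**Shape 1** — `<polygon>` closed polygon, stroke `#000000` → engrave (S230, F3660). Machine vertices: (144.040,56.269) → (12.929,9.200) → (165.087,21.591) → (31.459,28.587) → (130.133,79.216) → (144.040,56.269). Closed: final G1 returns to the first vertex.

**Shape 2** — `<rect>` rectangle, stroke `#000000` → engrave (S230, F3660). Machine vertices: (25.805,167.662) → (103.197,167.662) → (103.197,84.434) → (25.805,84.434) → (25.805,167.662). Closed: final G1 returns to the first vertex.

**Shape 3** — `<path>` rectangle, stroke `#000000` → engrave (S230, F3660). Machine vertices: (29.763,199.529) → (80.517,199.529) → (80.517,104.904) → (29.763,104.904) → (29.763,199.529). Closed: final G1 returns to the first vertex.

**Shape 4** — `<polygon>` regular polygon, stroke `#000000` → engrave (S230, F3660). Machine vertices: (60.468,123.920) → (9.562,127.526) → (38.138,169.808) → (60.468,123.920). Closed: final G1 returns to the first vertex.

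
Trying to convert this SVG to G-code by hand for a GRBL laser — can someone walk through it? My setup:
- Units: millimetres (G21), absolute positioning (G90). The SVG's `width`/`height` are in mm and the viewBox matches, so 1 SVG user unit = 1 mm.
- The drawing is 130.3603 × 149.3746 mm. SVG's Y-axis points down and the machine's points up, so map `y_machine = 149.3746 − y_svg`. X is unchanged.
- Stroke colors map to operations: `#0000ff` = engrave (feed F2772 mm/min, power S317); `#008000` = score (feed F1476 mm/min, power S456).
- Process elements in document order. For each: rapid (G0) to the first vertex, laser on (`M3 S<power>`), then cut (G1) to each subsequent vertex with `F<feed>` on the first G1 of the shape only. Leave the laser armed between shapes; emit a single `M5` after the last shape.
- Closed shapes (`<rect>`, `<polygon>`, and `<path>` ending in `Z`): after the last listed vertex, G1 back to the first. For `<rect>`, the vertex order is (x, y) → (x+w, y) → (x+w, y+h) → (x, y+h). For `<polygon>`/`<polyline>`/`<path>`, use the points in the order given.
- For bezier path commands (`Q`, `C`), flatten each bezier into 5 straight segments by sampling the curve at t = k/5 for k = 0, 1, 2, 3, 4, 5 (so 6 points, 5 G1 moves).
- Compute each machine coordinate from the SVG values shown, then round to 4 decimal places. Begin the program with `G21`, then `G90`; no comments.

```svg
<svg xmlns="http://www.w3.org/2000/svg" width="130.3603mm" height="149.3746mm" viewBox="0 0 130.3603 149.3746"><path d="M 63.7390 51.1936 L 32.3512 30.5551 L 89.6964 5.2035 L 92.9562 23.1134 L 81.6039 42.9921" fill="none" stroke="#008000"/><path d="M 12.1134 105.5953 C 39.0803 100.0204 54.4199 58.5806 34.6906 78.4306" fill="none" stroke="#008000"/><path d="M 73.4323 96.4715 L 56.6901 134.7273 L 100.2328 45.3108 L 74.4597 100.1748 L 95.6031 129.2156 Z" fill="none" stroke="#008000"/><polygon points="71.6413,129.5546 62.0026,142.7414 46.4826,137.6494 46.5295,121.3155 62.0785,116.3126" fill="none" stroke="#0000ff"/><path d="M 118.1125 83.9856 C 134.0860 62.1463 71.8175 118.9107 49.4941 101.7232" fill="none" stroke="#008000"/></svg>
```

Since the viewBox matches the mm dimensions, user units are millimetres directly. The only transform is the Y-flip y_m = 149.3746 − y_svg.

Shape 1 is a open polyline drawn with `<path>`. Its stroke #008000 means score at S456, F1476. After flipping Y the toolpath is (63.7390,98.1810) → (32.3512,118.8195) → (89.6964,144.1711) → (92.9562,126.2612) → (81.6039,106.3825).

Shape 2 is a cubic bezier drawn with `<path>`. Its stroke #008000 means score at S456, F1476. After flipping Y the toolpath is (12.1134,43.7793) → (26.7107,50.6508) → (37.3923,61.4664) → (43.0330,71.5628) → (42.5074,76.2765) → (34.6906,70.9440).

Shape 3 is a closed polygon drawn with `<path>`. Its stroke #008000 means score at S456, F1476. After flipping Y the toolpath is (73.4323,52.9031) → (56.6901,14.6473) → (100.2328,104.0638) → (74.4597,49.1998) → (95.6031,20.1590) → (73.4323,52.9031), returning to the start.

Shape 4 is a regular polygon drawn with `<polygon>`. Its stroke #0000ff means engrave at S317, F2772. After flipping Y the toolpath is (71.6413,19.8200) → (62.0026,6.6332) → (46.4826,11.7252) → (46.5295,28.0591) → (62.0785,33.0620) → (71.6413,19.8200), returning to the start.

Shape 5 is a cubic bezier drawn with `<path>`. Its stroke #008000 means score at S456, F1476. After flipping Y the toolpath is (118.1125,65.3890) → (119.2531,70.2806) → (107.2885,63.6299) → (87.8919,52.7598) → (66.7361,44.9927) → (49.4941,47.6514).

G21
G90
G0 X63.7390 Y98.1810
M3 S456
G1 X32.3512 Y118.8195 F1476
G1 X89.6964 Y144.1711
G1 X92.9562 Y126.2612
G1 X81.6039 Y106.3825
G0 X12.1134 Y43.7793
M3 S456
G1 X26.7107 Y50.6508 F1476
G1 X37.3923 Y61.4664
G1 X43.0330 Y71.5628
G1 X42.5074 Y76.2765
G1 X34.6906 Y70.9440
G0 X73.4323 Y52.9031
M3 S456
G1 X56.6901 Y14.6473 F1476
G1 X100.2328 Y104.0638
G1 X74.4597 Y49.1998
G1 X95.6031 Y20.1590
G1 X73.4323 Y52.9031
G0 X71.6413 Y19.8200
M3 S317
G1 X62.0026 Y6.6332 F2772
G1 X46.4826 Y11.7252
G1 X46.5295 Y28.0591
G1 X62.0785 Y33.0620
G1 X71.6413 Y19.8200
G0 X118.1125 Y65.3890
M3 S456
G1 X119.2531 Y70.2806 F1476
G1 X107.2885 Y63.6299
G1 X87.8919 Y52.7598
G1 X66.7361 Y44.9927
G1 X49.4941 Y47.6514
M5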